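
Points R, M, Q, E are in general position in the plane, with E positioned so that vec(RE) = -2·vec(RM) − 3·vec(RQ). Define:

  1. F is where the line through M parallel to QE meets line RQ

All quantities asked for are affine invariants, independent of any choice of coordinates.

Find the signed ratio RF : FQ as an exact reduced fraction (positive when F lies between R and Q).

RF:FQ = -2/3

Choose coordinates R = (0, 0), M = (1, 0), Q = (0, 1), E = (-2, -3).
1. F is where the line through M parallel to QE meets line RQ ⇒ F = (0, -2)
F = R + t·(Q−R) with t = -2, so RF:FQ = t:(1−t) = -2:3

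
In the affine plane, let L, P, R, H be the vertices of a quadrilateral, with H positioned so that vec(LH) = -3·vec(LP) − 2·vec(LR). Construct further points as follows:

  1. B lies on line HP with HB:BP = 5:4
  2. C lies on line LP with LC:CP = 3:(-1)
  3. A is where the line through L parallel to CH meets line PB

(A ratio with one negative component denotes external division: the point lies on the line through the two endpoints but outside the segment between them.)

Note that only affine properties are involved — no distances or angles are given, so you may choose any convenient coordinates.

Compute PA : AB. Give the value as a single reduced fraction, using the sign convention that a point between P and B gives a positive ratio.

PA:AB = -9/11

Work in coordinates with L = (0, 0), P = (1, 0), R = (0, 1), H = (-3, -2).
1. B lies on line HP with HB:BP = 5:4 ⇒ B = (-7/9, -8/9)
2. C lies on line LP with LC:CP = 3:(-1) ⇒ C = (3/2, 0)
3. A is where the line through L parallel to CH meets line PB ⇒ A = (9, 4)
A = P + t·(B−P) with t = -9/2, so PA:AB = t:(1−t) = -9/2:11/2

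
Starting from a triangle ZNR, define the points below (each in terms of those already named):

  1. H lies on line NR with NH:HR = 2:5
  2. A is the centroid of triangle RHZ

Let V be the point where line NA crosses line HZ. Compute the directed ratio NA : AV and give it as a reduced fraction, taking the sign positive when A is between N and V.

NA:AV = -11/5

Assign Z = (0, 0), N = (1, 0), R = (0, 1) — the answer is frame-independent, so this choice is without loss of generality.
1. H lies on line NR with NH:HR = 2:5 ⇒ H = (5/7, 2/7)
2. A is the centroid of triangle RHZ ⇒ A = (5/21, 3/7)
line NA meets HZ at V = (45/77, 18/77)
A = N + t·(V−N) with t = 11/6, so NA:AV = 11/6:-5/6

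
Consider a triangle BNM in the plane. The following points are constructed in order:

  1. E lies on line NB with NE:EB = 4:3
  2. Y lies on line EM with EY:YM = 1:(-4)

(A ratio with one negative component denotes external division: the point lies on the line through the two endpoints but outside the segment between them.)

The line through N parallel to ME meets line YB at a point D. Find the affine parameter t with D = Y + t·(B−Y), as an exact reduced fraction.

Choose coordinates B = (0, 0), N = (1, 0), M = (0, 1).
1. E lies on line NB with NE:EB = 4:3 ⇒ E = (3/7, 0)
2. Y lies on line EM with EY:YM = 1:(-4) ⇒ Y = (4/7, -1/3)
through N parallel to ME: direction (3/7, -1); meets YB at D = (4/3, -7/9)
D = Y + t·(B−Y) with t = -4/3

t = -4/3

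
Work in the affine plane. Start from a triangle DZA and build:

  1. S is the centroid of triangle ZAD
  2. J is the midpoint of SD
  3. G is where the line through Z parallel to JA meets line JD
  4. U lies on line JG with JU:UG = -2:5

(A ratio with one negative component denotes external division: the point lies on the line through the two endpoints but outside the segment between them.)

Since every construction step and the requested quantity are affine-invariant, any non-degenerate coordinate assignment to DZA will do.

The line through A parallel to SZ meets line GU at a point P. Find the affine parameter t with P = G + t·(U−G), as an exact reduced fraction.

t = 3/20

Set D = (0, 0), Z = (1, 0), A = (0, 1); any affine frame gives the same invariant.
1. S is the centroid of triangle ZAD ⇒ S = (1/3, 1/3)
2. J is the midpoint of SD ⇒ J = (1/6, 1/6)
3. G is where the line through Z parallel to JA meets line JD ⇒ G = (5/6, 5/6)
4. U lies on line JG with JU:UG = -2:5 ⇒ U = (-5/18, -5/18)
through A parallel to SZ: direction (2/3, -1/3); meets GU at P = (2/3, 2/3)
P = G + t·(U−G) with t = 3/20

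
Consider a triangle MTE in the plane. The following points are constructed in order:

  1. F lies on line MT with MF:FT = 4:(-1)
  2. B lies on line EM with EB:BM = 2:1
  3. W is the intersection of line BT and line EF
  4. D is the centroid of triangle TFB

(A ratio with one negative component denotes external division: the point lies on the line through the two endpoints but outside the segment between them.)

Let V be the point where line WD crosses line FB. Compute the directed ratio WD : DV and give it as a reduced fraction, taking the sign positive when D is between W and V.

WD:DV = 19/5

Assign M = (0, 0), T = (1, 0), E = (0, 1) — the answer is frame-independent, so this choice is without loss of generality.
1. F lies on line MT with MF:FT = 4:(-1) ⇒ F = (4/3, 0)
2. B lies on line EM with EB:BM = 2:1 ⇒ B = (0, 1/3)
3. W is the intersection of line BT and line EF ⇒ W = (8/5, -1/5)
4. D is the centroid of triangle TFB ⇒ D = (7/9, 1/9)
line WD meets FB at V = (32/57, 11/57)
D = W + t·(V−W) with t = 19/24, so WD:DV = 19/24:5/24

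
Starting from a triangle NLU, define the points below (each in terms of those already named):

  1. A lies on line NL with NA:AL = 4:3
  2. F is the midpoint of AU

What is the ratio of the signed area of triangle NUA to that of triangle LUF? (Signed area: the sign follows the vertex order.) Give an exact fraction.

Assign N = (0, 0), L = (1, 0), U = (0, 1) — the answer is frame-independent, so this choice is without loss of generality.
1. A lies on line NL with NA:AL = 4:3 ⇒ A = (4/7, 0)
2. F is the midpoint of AU ⇒ F = (2/7, 1/2)
2·[NUA] = -4/7, 2·[LUF] = 3/14
[NUA]:[LUF] = -4/7:3/14 = -8/3

[NUA]:[LUF] = -8/3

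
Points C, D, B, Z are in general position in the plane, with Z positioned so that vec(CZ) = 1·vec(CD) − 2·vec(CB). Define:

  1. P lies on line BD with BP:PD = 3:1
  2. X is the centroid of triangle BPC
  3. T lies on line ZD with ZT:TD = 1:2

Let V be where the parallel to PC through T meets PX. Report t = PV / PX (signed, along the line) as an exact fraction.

Choose coordinates C = (0, 0), D = (1, 0), B = (0, 1), Z = (1, -2).
1. P lies on line BD with BP:PD = 3:1 ⇒ P = (3/4, 1/4)
2. X is the centroid of triangle BPC ⇒ X = (1/4, 5/12)
3. T lies on line ZD with ZT:TD = 1:2 ⇒ T = (1, -4/3)
through T parallel to PC: direction (-3/4, -1/4); meets PX at V = (13/4, -7/12)
V = P + t·(X−P) with t = -5

t = -5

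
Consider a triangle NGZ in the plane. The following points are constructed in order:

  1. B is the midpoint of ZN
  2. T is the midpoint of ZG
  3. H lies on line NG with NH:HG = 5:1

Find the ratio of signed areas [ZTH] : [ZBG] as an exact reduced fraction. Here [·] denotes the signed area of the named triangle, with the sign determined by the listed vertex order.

[ZTH]:[ZBG] = -1/6

Assign N = (0, 0), G = (1, 0), Z = (0, 1) — the answer is frame-independent, so this choice is without loss of generality.
1. B is the midpoint of ZN ⇒ B = (0, 1/2)
2. T is the midpoint of ZG ⇒ T = (1/2, 1/2)
3. H lies on line NG with NH:HG = 5:1 ⇒ H = (5/6, 0)
2·[ZTH] = -1/12, 2·[ZBG] = 1/2
[ZTH]:[ZBG] = -1/12:1/2 = -1/6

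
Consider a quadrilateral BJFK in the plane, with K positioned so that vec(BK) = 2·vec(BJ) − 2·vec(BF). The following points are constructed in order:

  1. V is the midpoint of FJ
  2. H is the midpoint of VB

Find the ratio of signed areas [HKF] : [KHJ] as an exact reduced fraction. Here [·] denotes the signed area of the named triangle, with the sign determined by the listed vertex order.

Assign B = (0, 0), J = (1, 0), F = (0, 1), K = (2, -2) — the answer is frame-independent, so this choice is without loss of generality.
1. V is the midpoint of FJ ⇒ V = (1/2, 1/2)
2. H is the midpoint of VB ⇒ H = (1/4, 1/4)
2·[HKF] = 3/4, 2·[KHJ] = -5/4
[HKF]:[KHJ] = 3/4:-5/4 = -3/5

[HKF]:[KHJ] = -3/5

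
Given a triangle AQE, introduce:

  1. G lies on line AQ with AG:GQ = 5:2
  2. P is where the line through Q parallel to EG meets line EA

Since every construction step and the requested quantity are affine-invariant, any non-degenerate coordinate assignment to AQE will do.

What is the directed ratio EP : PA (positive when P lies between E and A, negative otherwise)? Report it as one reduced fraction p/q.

Work in coordinates with A = (0, 0), Q = (1, 0), E = (0, 1).
1. G lies on line AQ with AG:GQ = 5:2 ⇒ G = (5/7, 0)
2. P is where the line through Q parallel to EG meets line EA ⇒ P = (0, 7/5)
P = E + t·(A−E) with t = -2/5, so EP:PA = t:(1−t) = -2/5:7/5

EP:PA = -2/7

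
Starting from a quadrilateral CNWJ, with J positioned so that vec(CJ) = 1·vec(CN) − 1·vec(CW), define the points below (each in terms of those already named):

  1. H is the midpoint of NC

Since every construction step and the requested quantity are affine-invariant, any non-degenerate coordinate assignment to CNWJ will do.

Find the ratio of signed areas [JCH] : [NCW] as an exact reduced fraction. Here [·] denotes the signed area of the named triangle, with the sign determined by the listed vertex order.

Work in coordinates with C = (0, 0), N = (1, 0), W = (0, 1), J = (1, -1).
1. H is the midpoint of NC ⇒ H = (1/2, 0)
2·[JCH] = -1/2, 2·[NCW] = -1
[JCH]:[NCW] = -1/2:-1 = 1/2

[JCH]:[NCW] = 1/2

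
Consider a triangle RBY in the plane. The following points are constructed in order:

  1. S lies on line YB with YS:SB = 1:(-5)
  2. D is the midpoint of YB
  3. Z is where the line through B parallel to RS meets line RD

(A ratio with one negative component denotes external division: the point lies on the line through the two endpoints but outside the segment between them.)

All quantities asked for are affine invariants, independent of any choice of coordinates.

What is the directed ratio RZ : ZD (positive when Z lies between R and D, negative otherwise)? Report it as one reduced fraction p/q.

RZ:ZD = -5/2

Choose coordinates R = (0, 0), B = (1, 0), Y = (0, 1).
1. S lies on line YB with YS:SB = 1:(-5) ⇒ S = (-1/4, 5/4)
2. D is the midpoint of YB ⇒ D = (1/2, 1/2)
3. Z is where the line through B parallel to RS meets line RD ⇒ Z = (5/6, 5/6)
Z = R + t·(D−R) with t = 5/3, so RZ:ZD = t:(1−t) = 5/3:-2/3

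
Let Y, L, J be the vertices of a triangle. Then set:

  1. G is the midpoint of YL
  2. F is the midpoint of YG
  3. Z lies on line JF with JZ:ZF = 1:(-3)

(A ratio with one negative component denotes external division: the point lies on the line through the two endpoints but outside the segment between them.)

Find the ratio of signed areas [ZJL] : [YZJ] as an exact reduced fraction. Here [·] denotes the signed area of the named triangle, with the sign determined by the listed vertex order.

Set Y = (0, 0), L = (1, 0), J = (0, 1); any affine frame gives the same invariant.
1. G is the midpoint of YL ⇒ G = (1/2, 0)
2. F is the midpoint of YG ⇒ F = (1/4, 0)
3. Z lies on line JF with JZ:ZF = 1:(-3) ⇒ Z = (-1/8, 3/2)
2·[ZJL] = 3/8, 2·[YZJ] = -1/8
[ZJL]:[YZJ] = 3/8:-1/8 = -3

[ZJL]:[YZJ] = -3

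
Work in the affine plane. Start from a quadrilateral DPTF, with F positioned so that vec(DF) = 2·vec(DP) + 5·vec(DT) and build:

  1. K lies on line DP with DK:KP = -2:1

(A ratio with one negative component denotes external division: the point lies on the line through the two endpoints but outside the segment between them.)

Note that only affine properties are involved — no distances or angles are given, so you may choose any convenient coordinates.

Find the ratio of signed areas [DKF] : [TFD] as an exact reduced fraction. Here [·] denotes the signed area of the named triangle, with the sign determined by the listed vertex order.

[DKF]:[TFD] = -5

Work in coordinates with D = (0, 0), P = (1, 0), T = (0, 1), F = (2, 5).
1. K lies on line DP with DK:KP = -2:1 ⇒ K = (2, 0)
2·[DKF] = 10, 2·[TFD] = -2
[DKF]:[TFD] = 10:-2 = -5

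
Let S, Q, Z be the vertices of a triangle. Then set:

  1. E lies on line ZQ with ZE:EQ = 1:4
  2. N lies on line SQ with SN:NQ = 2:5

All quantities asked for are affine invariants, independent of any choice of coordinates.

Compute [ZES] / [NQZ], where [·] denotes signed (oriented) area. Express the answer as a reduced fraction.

[ZES]:[NQZ] = -7/25

Assign S = (0, 0), Q = (1, 0), Z = (0, 1) — the answer is frame-independent, so this choice is without loss of generality.
1. E lies on line ZQ with ZE:EQ = 1:4 ⇒ E = (1/5, 4/5)
2. N lies on line SQ with SN:NQ = 2:5 ⇒ N = (2/7, 0)
2·[ZES] = -1/5, 2·[NQZ] = 5/7
[ZES]:[NQZ] = -1/5:5/7 = -7/25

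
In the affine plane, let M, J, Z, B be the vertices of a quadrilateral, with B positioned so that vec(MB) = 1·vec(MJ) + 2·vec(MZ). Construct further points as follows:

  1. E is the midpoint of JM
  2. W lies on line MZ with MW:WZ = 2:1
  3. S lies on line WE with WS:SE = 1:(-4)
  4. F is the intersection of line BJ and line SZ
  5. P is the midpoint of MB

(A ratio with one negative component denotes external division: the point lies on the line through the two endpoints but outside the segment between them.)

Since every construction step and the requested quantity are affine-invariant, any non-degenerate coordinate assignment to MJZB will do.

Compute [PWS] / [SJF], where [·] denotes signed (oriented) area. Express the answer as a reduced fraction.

[PWS]:[SJF] = -3/35

Set M = (0, 0), J = (1, 0), Z = (0, 1), B = (1, 2); any affine frame gives the same invariant.
1. E is the midpoint of JM ⇒ E = (1/2, 0)
2. W lies on line MZ with MW:WZ = 2:1 ⇒ W = (0, 2/3)
3. S lies on line WE with WS:SE = 1:(-4) ⇒ S = (-1/6, 8/9)
4. F is the intersection of line BJ and line SZ ⇒ F = (1, 5/3)
5. P is the midpoint of MB ⇒ P = (1/2, 1)
2·[PWS] = -1/6, 2·[SJF] = 35/18
[PWS]:[SJF] = -1/6:35/18 = -3/35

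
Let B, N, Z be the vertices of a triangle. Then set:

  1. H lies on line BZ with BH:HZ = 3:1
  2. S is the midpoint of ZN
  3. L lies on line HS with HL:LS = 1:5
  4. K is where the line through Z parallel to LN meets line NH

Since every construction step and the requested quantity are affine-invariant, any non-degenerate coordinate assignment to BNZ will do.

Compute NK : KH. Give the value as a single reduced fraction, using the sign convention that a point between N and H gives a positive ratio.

NK:KH = -10/11

Assign B = (0, 0), N = (1, 0), Z = (0, 1) — the answer is frame-independent, so this choice is without loss of generality.
1. H lies on line BZ with BH:HZ = 3:1 ⇒ H = (0, 3/4)
2. S is the midpoint of ZN ⇒ S = (1/2, 1/2)
3. L lies on line HS with HL:LS = 1:5 ⇒ L = (1/12, 17/24)
4. K is where the line through Z parallel to LN meets line NH ⇒ K = (11, -15/2)
K = N + t·(H−N) with t = -10, so NK:KH = t:(1−t) = -10:11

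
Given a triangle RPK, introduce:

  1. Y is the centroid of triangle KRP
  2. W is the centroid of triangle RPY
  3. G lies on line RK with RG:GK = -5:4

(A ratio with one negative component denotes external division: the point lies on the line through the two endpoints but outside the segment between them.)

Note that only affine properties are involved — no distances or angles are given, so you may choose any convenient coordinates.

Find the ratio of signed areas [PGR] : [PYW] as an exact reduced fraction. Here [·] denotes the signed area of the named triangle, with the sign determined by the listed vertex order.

[PGR]:[PYW] = 45

Assign R = (0, 0), P = (1, 0), K = (0, 1) — the answer is frame-independent, so this choice is without loss of generality.
1. Y is the centroid of triangle KRP ⇒ Y = (1/3, 1/3)
2. W is the centroid of triangle RPY ⇒ W = (4/9, 1/9)
3. G lies on line RK with RG:GK = -5:4 ⇒ G = (0, 5)
2·[PGR] = 5, 2·[PYW] = 1/9
[PGR]:[PYW] = 5:1/9 = 45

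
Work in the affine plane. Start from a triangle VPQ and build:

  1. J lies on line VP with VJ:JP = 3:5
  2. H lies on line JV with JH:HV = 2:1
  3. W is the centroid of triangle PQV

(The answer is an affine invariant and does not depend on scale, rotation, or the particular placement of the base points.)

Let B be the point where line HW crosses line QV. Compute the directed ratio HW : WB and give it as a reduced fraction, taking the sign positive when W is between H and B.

Work in coordinates with V = (0, 0), P = (1, 0), Q = (0, 1).
1. J lies on line VP with VJ:JP = 3:5 ⇒ J = (3/8, 0)
2. H lies on line JV with JH:HV = 2:1 ⇒ H = (1/8, 0)
3. W is the centroid of triangle PQV ⇒ W = (1/3, 1/3)
line HW meets QV at B = (0, -1/5)
W = H + t·(B−H) with t = -5/3, so HW:WB = -5/3:8/3

HW:WB = -5/8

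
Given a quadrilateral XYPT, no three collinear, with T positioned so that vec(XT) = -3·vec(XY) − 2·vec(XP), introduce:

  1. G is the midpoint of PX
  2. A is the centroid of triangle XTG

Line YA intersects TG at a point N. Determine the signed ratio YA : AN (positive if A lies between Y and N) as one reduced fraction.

Choose coordinates X = (0, 0), Y = (1, 0), P = (0, 1), T = (-3, -2).
1. G is the midpoint of PX ⇒ G = (0, 1/2)
2. A is the centroid of triangle XTG ⇒ A = (-1, -1/2)
line YA meets TG at N = (-9/7, -4/7)
A = Y + t·(N−Y) with t = 7/8, so YA:AN = 7/8:1/8

YA:AN = 7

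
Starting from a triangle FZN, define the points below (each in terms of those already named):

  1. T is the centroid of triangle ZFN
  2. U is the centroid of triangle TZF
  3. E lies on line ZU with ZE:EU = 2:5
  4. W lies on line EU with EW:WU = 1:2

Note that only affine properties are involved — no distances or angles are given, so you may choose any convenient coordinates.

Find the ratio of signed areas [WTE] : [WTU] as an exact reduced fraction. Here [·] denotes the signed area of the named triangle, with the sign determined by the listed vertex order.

[WTE]:[WTU] = -1/2

Work in coordinates with F = (0, 0), Z = (1, 0), N = (0, 1).
1. T is the centroid of triangle ZFN ⇒ T = (1/3, 1/3)
2. U is the centroid of triangle TZF ⇒ U = (4/9, 1/9)
3. E lies on line ZU with ZE:EU = 2:5 ⇒ E = (53/63, 2/63)
4. W lies on line EU with EW:WU = 1:2 ⇒ W = (134/189, 11/189)
2·[WTE] = -5/189, 2·[WTU] = 10/189
[WTE]:[WTU] = -5/189:10/189 = -1/2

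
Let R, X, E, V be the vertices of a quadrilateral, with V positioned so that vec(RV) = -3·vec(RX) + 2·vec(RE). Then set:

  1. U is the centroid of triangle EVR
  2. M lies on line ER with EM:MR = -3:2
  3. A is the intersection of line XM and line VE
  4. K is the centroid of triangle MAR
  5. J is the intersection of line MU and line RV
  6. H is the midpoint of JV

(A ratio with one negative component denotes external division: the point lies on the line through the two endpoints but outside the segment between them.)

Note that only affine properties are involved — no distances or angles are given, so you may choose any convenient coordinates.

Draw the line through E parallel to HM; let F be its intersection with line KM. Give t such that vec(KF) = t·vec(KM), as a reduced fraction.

t = -47/142

Assign R = (0, 0), X = (1, 0), E = (0, 1), V = (-3, 2) — the answer is frame-independent, so this choice is without loss of generality.
1. U is the centroid of triangle EVR ⇒ U = (-1, 1)
2. M lies on line ER with EM:MR = -3:2 ⇒ M = (0, -2)
3. A is the intersection of line XM and line VE ⇒ A = (9/7, 4/7)
4. K is the centroid of triangle MAR ⇒ K = (3/7, -10/21)
5. J is the intersection of line MU and line RV ⇒ J = (-6/7, 4/7)
6. H is the midpoint of JV ⇒ H = (-27/14, 9/7)
through E parallel to HM: direction (27/14, -23/7); meets KM at F = (81/142, 2/71)
F = K + t·(M−K) with t = -47/142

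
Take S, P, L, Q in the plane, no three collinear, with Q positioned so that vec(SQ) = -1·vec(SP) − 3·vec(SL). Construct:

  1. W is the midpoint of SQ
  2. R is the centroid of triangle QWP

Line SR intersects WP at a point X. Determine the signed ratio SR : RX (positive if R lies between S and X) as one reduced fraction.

Choose coordinates S = (0, 0), P = (1, 0), L = (0, 1), Q = (-1, -3).
1. W is the midpoint of SQ ⇒ W = (-1/2, -3/2)
2. R is the centroid of triangle QWP ⇒ R = (-1/6, -3/2)
line SR meets WP at X = (-1/8, -9/8)
R = S + t·(X−S) with t = 4/3, so SR:RX = 4/3:-1/3

SR:RX = -4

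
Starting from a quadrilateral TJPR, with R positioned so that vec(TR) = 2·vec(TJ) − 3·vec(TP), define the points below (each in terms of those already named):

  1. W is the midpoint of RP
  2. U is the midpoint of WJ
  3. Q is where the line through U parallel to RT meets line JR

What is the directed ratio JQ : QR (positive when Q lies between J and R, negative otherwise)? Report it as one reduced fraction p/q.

Choose coordinates T = (0, 0), J = (1, 0), P = (0, 1), R = (2, -3).
1. W is the midpoint of RP ⇒ W = (1, -1)
2. U is the midpoint of WJ ⇒ U = (1, -1/2)
3. Q is where the line through U parallel to RT meets line JR ⇒ Q = (4/3, -1)
Q = J + t·(R−J) with t = 1/3, so JQ:QR = t:(1−t) = 1/3:2/3

JQ:QR = 1/2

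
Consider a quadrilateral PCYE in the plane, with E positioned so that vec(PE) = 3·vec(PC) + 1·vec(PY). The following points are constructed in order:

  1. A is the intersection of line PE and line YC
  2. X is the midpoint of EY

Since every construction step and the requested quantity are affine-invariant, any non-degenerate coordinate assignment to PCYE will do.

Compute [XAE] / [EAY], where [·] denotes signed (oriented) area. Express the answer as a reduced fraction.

[XAE]:[EAY] = -1/2

Choose coordinates P = (0, 0), C = (1, 0), Y = (0, 1), E = (3, 1).
1. A is the intersection of line PE and line YC ⇒ A = (3/4, 1/4)
2. X is the midpoint of EY ⇒ X = (3/2, 1)
2·[XAE] = 9/8, 2·[EAY] = -9/4
[XAE]:[EAY] = 9/8:-9/4 = -1/2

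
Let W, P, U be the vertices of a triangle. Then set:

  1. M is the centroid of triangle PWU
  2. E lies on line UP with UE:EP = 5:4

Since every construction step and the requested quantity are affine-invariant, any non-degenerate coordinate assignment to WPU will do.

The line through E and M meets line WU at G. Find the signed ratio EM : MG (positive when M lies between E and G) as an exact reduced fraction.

EM:MG = 2/3

Work in coordinates with W = (0, 0), P = (1, 0), U = (0, 1).
1. M is the centroid of triangle PWU ⇒ M = (1/3, 1/3)
2. E lies on line UP with UE:EP = 5:4 ⇒ E = (5/9, 4/9)
line EM meets WU at G = (0, 1/6)
M = E + t·(G−E) with t = 2/5, so EM:MG = 2/5:3/5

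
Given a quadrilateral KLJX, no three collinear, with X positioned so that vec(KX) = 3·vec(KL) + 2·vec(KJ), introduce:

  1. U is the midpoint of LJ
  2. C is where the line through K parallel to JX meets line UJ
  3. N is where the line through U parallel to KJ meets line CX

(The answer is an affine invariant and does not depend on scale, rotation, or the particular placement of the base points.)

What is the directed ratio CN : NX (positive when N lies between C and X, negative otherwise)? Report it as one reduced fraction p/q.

Set K = (0, 0), L = (1, 0), J = (0, 1), X = (3, 2); any affine frame gives the same invariant.
1. U is the midpoint of LJ ⇒ U = (1/2, 1/2)
2. C is where the line through K parallel to JX meets line UJ ⇒ C = (3/4, 1/4)
3. N is where the line through U parallel to KJ meets line CX ⇒ N = (1/2, 1/18)
N = C + t·(X−C) with t = -1/9, so CN:NX = t:(1−t) = -1/9:10/9

CN:NX = -1/10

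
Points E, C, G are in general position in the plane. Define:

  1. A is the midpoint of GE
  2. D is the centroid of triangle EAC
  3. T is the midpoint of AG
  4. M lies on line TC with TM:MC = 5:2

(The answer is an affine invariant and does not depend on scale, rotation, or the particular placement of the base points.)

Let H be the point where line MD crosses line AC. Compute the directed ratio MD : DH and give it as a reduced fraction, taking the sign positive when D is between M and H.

Assign E = (0, 0), C = (1, 0), G = (0, 1) — the answer is frame-independent, so this choice is without loss of generality.
1. A is the midpoint of GE ⇒ A = (0, 1/2)
2. D is the centroid of triangle EAC ⇒ D = (1/3, 1/6)
3. T is the midpoint of AG ⇒ T = (0, 3/4)
4. M lies on line TC with TM:MC = 5:2 ⇒ M = (5/7, 3/14)
line MD meets AC at H = (3/5, 1/5)
D = M + t·(H−M) with t = 10/3, so MD:DH = 10/3:-7/3

MD:DH = -10/7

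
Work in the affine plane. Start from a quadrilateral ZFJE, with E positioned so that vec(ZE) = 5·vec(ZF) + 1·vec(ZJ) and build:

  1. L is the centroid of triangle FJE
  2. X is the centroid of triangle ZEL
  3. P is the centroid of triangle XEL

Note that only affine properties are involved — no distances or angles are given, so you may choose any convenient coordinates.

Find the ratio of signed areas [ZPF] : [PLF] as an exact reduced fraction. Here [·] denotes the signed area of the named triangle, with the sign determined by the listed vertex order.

Assign Z = (0, 0), F = (1, 0), J = (0, 1), E = (5, 1) — the answer is frame-independent, so this choice is without loss of generality.
1. L is the centroid of triangle FJE ⇒ L = (2, 2/3)
2. X is the centroid of triangle ZEL ⇒ X = (7/3, 5/9)
3. P is the centroid of triangle XEL ⇒ P = (28/9, 20/27)
2·[ZPF] = -20/27, 2·[PLF] = 2/3
[ZPF]:[PLF] = -20/27:2/3 = -10/9

[ZPF]:[PLF] = -10/9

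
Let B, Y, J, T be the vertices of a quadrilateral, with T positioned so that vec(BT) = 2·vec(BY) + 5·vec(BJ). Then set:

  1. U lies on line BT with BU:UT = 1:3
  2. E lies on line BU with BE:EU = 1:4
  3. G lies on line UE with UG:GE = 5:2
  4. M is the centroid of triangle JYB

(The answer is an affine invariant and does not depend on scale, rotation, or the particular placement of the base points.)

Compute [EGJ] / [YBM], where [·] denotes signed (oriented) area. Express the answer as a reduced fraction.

Set B = (0, 0), Y = (1, 0), J = (0, 1), T = (2, 5); any affine frame gives the same invariant.
1. U lies on line BT with BU:UT = 1:3 ⇒ U = (1/2, 5/4)
2. E lies on line BU with BE:EU = 1:4 ⇒ E = (1/10, 1/4)
3. G lies on line UE with UG:GE = 5:2 ⇒ G = (3/14, 15/28)
4. M is the centroid of triangle JYB ⇒ M = (1/3, 1/3)
2·[EGJ] = 4/35, 2·[YBM] = -1/3
[EGJ]:[YBM] = 4/35:-1/3 = -12/35

[EGJ]:[YBM] = -12/35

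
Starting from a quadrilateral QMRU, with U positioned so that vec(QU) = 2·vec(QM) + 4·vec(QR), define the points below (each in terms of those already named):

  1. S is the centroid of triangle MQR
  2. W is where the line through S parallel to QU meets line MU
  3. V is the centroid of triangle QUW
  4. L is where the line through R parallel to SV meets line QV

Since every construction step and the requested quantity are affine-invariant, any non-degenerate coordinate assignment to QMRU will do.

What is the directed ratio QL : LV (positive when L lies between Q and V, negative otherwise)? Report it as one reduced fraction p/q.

Assign Q = (0, 0), M = (1, 0), R = (0, 1), U = (2, 4) — the answer is frame-independent, so this choice is without loss of generality.
1. S is the centroid of triangle MQR ⇒ S = (1/3, 1/3)
2. W is where the line through S parallel to QU meets line MU ⇒ W = (11/6, 10/3)
3. V is the centroid of triangle QUW ⇒ V = (23/18, 22/9)
4. L is where the line through R parallel to SV meets line QV ⇒ L = (-391/126, -374/63)
L = Q + t·(V−Q) with t = -17/7, so QL:LV = t:(1−t) = -17/7:24/7

QL:LV = -17/24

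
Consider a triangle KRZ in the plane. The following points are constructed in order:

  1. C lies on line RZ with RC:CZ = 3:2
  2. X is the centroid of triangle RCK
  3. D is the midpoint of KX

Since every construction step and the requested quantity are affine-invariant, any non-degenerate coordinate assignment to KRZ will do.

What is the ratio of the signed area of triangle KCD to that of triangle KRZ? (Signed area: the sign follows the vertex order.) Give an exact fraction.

[KCD]:[KRZ] = -1/10

Set K = (0, 0), R = (1, 0), Z = (0, 1); any affine frame gives the same invariant.
1. C lies on line RZ with RC:CZ = 3:2 ⇒ C = (2/5, 3/5)
2. X is the centroid of triangle RCK ⇒ X = (7/15, 1/5)
3. D is the midpoint of KX ⇒ D = (7/30, 1/10)
2·[KCD] = -1/10, 2·[KRZ] = 1
[KCD]:[KRZ] = -1/10:1 = -1/10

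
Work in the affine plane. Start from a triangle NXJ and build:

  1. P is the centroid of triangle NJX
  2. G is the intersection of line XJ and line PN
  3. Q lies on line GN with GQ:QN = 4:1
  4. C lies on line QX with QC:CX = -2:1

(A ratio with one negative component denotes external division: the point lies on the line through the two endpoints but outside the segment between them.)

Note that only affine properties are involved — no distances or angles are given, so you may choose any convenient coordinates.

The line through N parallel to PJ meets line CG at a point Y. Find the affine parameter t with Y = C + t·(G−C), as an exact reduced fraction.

t = 37/22

Work in coordinates with N = (0, 0), X = (1, 0), J = (0, 1).
1. P is the centroid of triangle NJX ⇒ P = (1/3, 1/3)
2. G is the intersection of line XJ and line PN ⇒ G = (1/2, 1/2)
3. Q lies on line GN with GQ:QN = 4:1 ⇒ Q = (1/10, 1/10)
4. C lies on line QX with QC:CX = -2:1 ⇒ C = (19/10, -1/10)
through N parallel to PJ: direction (-1/3, 2/3); meets CG at Y = (-5/11, 10/11)
Y = C + t·(G−C) with t = 37/22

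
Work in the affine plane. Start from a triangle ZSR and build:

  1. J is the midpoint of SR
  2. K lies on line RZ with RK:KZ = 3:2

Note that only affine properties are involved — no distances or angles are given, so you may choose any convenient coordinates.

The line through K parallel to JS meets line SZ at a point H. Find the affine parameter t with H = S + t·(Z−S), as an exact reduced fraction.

Set Z = (0, 0), S = (1, 0), R = (0, 1); any affine frame gives the same invariant.
1. J is the midpoint of SR ⇒ J = (1/2, 1/2)
2. K lies on line RZ with RK:KZ = 3:2 ⇒ K = (0, 2/5)
through K parallel to JS: direction (1/2, -1/2); meets SZ at H = (2/5, 0)
H = S + t·(Z−S) with t = 3/5

t = 3/5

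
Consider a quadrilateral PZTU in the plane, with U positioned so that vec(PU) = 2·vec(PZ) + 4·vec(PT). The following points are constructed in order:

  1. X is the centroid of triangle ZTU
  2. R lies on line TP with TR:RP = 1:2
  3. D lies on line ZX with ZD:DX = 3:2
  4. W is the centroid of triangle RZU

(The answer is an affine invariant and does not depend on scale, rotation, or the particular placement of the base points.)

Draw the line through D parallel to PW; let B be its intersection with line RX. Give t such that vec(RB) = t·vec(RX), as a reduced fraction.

t = 11/5

Set P = (0, 0), Z = (1, 0), T = (0, 1), U = (2, 4); any affine frame gives the same invariant.
1. X is the centroid of triangle ZTU ⇒ X = (1, 5/3)
2. R lies on line TP with TR:RP = 1:2 ⇒ R = (0, 2/3)
3. D lies on line ZX with ZD:DX = 3:2 ⇒ D = (1, 1)
4. W is the centroid of triangle RZU ⇒ W = (1, 14/9)
through D parallel to PW: direction (1, 14/9); meets RX at B = (11/5, 43/15)
B = R + t·(X−R) with t = 11/5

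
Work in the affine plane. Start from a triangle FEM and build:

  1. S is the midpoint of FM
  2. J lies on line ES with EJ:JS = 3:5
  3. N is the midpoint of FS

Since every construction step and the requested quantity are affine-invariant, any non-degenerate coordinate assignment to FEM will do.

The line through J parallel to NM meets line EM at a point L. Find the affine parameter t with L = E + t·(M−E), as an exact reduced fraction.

t = 3/8

Set F = (0, 0), E = (1, 0), M = (0, 1); any affine frame gives the same invariant.
1. S is the midpoint of FM ⇒ S = (0, 1/2)
2. J lies on line ES with EJ:JS = 3:5 ⇒ J = (5/8, 3/16)
3. N is the midpoint of FS ⇒ N = (0, 1/4)
through J parallel to NM: direction (0, 3/4); meets EM at L = (5/8, 3/8)
L = E + t·(M−E) with t = 3/8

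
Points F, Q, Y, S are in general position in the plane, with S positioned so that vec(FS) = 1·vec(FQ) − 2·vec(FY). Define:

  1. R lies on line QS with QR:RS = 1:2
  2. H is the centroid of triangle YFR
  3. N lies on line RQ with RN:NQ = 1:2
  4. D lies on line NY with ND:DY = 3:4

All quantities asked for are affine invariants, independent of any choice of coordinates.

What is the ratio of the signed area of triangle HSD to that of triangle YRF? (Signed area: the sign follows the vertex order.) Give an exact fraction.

Assign F = (0, 0), Q = (1, 0), Y = (0, 1), S = (1, -2) — the answer is frame-independent, so this choice is without loss of generality.
1. R lies on line QS with QR:RS = 1:2 ⇒ R = (1, -2/3)
2. H is the centroid of triangle YFR ⇒ H = (1/3, 1/9)
3. N lies on line RQ with RN:NQ = 1:2 ⇒ N = (1, -4/9)
4. D lies on line NY with ND:DY = 3:4 ⇒ D = (4/7, 11/63)
2·[HSD] = 103/189, 2·[YRF] = -1
[HSD]:[YRF] = 103/189:-1 = -103/189

[HSD]:[YRF] = -103/189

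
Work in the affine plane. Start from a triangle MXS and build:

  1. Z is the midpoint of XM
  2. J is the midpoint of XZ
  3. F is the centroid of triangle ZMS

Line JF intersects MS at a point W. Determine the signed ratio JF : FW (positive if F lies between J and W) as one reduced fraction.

JF:FW = 7/2

Work in coordinates with M = (0, 0), X = (1, 0), S = (0, 1).
1. Z is the midpoint of XM ⇒ Z = (1/2, 0)
2. J is the midpoint of XZ ⇒ J = (3/4, 0)
3. F is the centroid of triangle ZMS ⇒ F = (1/6, 1/3)
line JF meets MS at W = (0, 3/7)
F = J + t·(W−J) with t = 7/9, so JF:FW = 7/9:2/9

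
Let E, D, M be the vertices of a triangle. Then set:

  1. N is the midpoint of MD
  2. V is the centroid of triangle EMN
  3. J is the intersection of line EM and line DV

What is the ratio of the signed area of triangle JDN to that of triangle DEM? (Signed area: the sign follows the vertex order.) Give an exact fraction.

[JDN]:[DEM] = -1/5

Work in coordinates with E = (0, 0), D = (1, 0), M = (0, 1).
1. N is the midpoint of MD ⇒ N = (1/2, 1/2)
2. V is the centroid of triangle EMN ⇒ V = (1/6, 1/2)
3. J is the intersection of line EM and line DV ⇒ J = (0, 3/5)
2·[JDN] = 1/5, 2·[DEM] = -1
[JDN]:[DEM] = 1/5:-1 = -1/5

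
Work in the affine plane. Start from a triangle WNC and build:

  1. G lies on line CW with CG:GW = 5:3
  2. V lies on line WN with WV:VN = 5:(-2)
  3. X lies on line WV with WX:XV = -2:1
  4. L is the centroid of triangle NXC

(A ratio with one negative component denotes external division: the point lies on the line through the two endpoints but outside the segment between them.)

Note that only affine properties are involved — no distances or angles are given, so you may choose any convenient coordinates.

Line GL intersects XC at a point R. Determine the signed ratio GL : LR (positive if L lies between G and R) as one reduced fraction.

Work in coordinates with W = (0, 0), N = (1, 0), C = (0, 1).
1. G lies on line CW with CG:GW = 5:3 ⇒ G = (0, 3/8)
2. V lies on line WN with WV:VN = 5:(-2) ⇒ V = (5/3, 0)
3. X lies on line WV with WX:XV = -2:1 ⇒ X = (10/3, 0)
4. L is the centroid of triangle NXC ⇒ L = (13/9, 1/3)
line GL meets XC at R = (325/141, 29/94)
L = G + t·(R−G) with t = 47/75, so GL:LR = 47/75:28/75

GL:LR = 47/28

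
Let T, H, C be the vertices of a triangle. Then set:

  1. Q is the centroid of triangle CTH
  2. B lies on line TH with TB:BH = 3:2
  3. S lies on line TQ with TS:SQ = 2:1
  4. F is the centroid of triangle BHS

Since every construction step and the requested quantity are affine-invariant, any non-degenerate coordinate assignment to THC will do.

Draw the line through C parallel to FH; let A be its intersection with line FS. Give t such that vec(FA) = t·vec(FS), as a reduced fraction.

t = 43/4

Set T = (0, 0), H = (1, 0), C = (0, 1); any affine frame gives the same invariant.
1. Q is the centroid of triangle CTH ⇒ Q = (1/3, 1/3)
2. B lies on line TH with TB:BH = 3:2 ⇒ B = (3/5, 0)
3. S lies on line TQ with TS:SQ = 2:1 ⇒ S = (2/9, 2/9)
4. F is the centroid of triangle BHS ⇒ F = (82/135, 2/27)
through C parallel to FH: direction (53/135, -2/27); meets FS at A = (-53/15, 5/3)
A = F + t·(S−F) with t = 43/4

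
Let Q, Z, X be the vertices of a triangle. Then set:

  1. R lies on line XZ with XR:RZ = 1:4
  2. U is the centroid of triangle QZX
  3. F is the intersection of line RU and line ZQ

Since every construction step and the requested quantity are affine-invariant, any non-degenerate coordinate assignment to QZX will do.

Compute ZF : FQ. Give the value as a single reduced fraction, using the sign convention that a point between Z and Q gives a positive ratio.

ZF:FQ = 4/3

Set Q = (0, 0), Z = (1, 0), X = (0, 1); any affine frame gives the same invariant.
1. R lies on line XZ with XR:RZ = 1:4 ⇒ R = (1/5, 4/5)
2. U is the centroid of triangle QZX ⇒ U = (1/3, 1/3)
3. F is the intersection of line RU and line ZQ ⇒ F = (3/7, 0)
F = Z + t·(Q−Z) with t = 4/7, so ZF:FQ = t:(1−t) = 4/7:3/7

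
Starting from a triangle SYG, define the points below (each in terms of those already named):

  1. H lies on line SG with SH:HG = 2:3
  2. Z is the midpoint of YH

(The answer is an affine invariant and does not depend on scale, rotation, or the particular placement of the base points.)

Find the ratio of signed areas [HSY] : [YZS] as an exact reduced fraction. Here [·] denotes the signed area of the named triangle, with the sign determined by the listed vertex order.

Set S = (0, 0), Y = (1, 0), G = (0, 1); any affine frame gives the same invariant.
1. H lies on line SG with SH:HG = 2:3 ⇒ H = (0, 2/5)
2. Z is the midpoint of YH ⇒ Z = (1/2, 1/5)
2·[HSY] = 2/5, 2·[YZS] = 1/5
[HSY]:[YZS] = 2/5:1/5 = 2

[HSY]:[YZS] = 2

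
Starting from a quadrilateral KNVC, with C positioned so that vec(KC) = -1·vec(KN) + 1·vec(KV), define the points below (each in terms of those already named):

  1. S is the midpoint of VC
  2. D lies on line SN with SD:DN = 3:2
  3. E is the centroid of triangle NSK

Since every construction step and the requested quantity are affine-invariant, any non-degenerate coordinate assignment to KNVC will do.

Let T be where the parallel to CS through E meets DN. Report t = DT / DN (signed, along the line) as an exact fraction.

t = 1/6

Choose coordinates K = (0, 0), N = (1, 0), V = (0, 1), C = (-1, 1).
1. S is the midpoint of VC ⇒ S = (-1/2, 1)
2. D lies on line SN with SD:DN = 3:2 ⇒ D = (2/5, 2/5)
3. E is the centroid of triangle NSK ⇒ E = (1/6, 1/3)
through E parallel to CS: direction (1/2, 0); meets DN at T = (1/2, 1/3)
T = D + t·(N−D) with t = 1/6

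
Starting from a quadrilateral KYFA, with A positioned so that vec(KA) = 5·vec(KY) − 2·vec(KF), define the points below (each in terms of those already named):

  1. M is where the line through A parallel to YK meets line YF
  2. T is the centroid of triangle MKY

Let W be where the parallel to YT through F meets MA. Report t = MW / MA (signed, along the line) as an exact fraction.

t = -3/4

Choose coordinates K = (0, 0), Y = (1, 0), F = (0, 1), A = (5, -2).
1. M is where the line through A parallel to YK meets line YF ⇒ M = (3, -2)
2. T is the centroid of triangle MKY ⇒ T = (4/3, -2/3)
through F parallel to YT: direction (1/3, -2/3); meets MA at W = (3/2, -2)
W = M + t·(A−M) with t = -3/4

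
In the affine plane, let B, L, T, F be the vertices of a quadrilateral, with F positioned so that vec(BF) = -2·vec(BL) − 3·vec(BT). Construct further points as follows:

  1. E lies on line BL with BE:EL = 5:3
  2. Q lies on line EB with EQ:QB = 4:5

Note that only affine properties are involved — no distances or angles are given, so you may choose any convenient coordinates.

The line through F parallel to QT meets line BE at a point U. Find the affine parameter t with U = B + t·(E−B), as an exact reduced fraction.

Work in coordinates with B = (0, 0), L = (1, 0), T = (0, 1), F = (-2, -3).
1. E lies on line BL with BE:EL = 5:3 ⇒ E = (5/8, 0)
2. Q lies on line EB with EQ:QB = 4:5 ⇒ Q = (25/72, 0)
through F parallel to QT: direction (-25/72, 1); meets BE at U = (-73/24, 0)
U = B + t·(E−B) with t = -73/15

t = -73/15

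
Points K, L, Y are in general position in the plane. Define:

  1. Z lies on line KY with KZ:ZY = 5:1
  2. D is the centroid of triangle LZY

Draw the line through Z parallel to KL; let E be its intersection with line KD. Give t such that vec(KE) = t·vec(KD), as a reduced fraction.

Work in coordinates with K = (0, 0), L = (1, 0), Y = (0, 1).
1. Z lies on line KY with KZ:ZY = 5:1 ⇒ Z = (0, 5/6)
2. D is the centroid of triangle LZY ⇒ D = (1/3, 11/18)
through Z parallel to KL: direction (1, 0); meets KD at E = (5/11, 5/6)
E = K + t·(D−K) with t = 15/11

t = 15/11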